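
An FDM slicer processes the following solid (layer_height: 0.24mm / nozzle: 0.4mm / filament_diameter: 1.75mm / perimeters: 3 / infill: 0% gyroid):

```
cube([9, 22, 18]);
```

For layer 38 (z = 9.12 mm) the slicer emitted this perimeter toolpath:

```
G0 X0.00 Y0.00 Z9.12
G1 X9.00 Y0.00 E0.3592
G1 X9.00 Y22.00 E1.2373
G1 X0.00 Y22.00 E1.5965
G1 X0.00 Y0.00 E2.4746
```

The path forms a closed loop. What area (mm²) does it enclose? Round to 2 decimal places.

198.00 mm²

Apply the shoelace formula to the sequence of (X, Y) vertices; enclosed area = 198.00 mm².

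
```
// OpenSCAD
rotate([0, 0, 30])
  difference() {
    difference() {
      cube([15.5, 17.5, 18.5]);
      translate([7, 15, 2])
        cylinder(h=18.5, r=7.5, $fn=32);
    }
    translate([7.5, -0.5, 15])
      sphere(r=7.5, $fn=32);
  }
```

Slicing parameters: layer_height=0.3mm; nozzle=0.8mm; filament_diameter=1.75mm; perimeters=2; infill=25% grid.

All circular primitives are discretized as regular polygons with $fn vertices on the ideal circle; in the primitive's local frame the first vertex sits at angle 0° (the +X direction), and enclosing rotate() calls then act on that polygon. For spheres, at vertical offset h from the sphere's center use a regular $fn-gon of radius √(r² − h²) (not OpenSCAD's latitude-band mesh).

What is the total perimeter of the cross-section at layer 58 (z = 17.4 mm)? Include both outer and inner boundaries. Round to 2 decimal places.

77.37 mm

At z = 17.4 mm: the 15.5×17.5 cube contributes its full rectangle (perimeter 66.00 mm); the r=7.5 cylinder at (7, 15) contributes a regular 32-gon of circumradius 7.5 (perimeter = 2·32·7.500·sin(180°/32) = 47.05 mm); After the difference (first − rest): starting from the 15.5×17.5 cube, the r=7.5 cylinder at (7, 15) partially overlaps it — only the 122.79 mm² overlap (of its 175.58 mm²) is removed, clipping the outline — boundary = 70.20 mm; the r=7.5 sphere at (7.5, -0.5) slices to a regular 32-gon of circumradius 7.106 (√(r²−h²) with h=2.4 from center) (perimeter = 2·32·7.106·sin(180°/32) = 44.57 mm); Subtracting the remaining from the first: starting from the result so far, the r=7.5 sphere at (7.5, -0.5) partially overlaps it — only the 71.72 mm² overlap (of its 157.60 mm²) is removed, clipping the outline — boundary = 77.37 mm; (whole slice rotated 30° about Z — lengths, areas and connectivity unchanged). Overall, the cross-section is a single solid region. Total boundary length (outer) = 77.37 mm.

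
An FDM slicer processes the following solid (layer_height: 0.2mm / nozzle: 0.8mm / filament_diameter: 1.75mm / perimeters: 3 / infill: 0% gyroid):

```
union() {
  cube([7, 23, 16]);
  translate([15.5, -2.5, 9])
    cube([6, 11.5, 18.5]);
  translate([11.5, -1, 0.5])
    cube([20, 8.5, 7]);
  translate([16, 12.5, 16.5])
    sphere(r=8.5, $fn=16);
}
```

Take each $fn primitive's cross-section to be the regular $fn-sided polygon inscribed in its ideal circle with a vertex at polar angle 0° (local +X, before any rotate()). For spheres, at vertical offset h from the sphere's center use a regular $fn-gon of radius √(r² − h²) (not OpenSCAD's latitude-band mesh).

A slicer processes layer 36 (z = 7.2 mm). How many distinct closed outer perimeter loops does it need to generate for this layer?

2

At z = 7.2 mm: the 7×23 cube contributes its full rectangle; the cube at (15.5, -2.5) does not reach this height (z outside [9, 27.5]); the cube at (11.5, -1) (footprint 20×8.5) is included at this height; the sphere at (16, 12.5) does not reach this height (|z−center|=9.300 > r=8.5); Merging all regions: the 2 present regions are separate (no shared area or edge), so areas and boundary lengths simply add and each stays a separate island — 2 connected regions. The result has 2 disconnected regions.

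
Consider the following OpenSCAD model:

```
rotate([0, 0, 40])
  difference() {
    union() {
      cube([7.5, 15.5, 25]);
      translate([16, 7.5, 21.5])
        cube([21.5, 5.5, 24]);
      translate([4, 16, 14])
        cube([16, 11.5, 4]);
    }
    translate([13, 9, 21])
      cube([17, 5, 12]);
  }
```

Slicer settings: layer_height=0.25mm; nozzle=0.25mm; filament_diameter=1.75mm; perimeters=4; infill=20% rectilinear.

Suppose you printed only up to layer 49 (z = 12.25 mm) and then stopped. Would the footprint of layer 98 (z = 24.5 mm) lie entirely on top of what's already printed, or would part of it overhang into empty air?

Compare the two slices. At z = 12.25: the cube is present — its section is the full 7.5×15.5 rectangle (area 116.25 mm²); the cube at (16, 7.5) is absent (z outside [21.5, 45.5]); the cube at (4, 16) is absent (z outside [14, 18]); Merging all regions: only the 7.5×15.5 cube is present, so the union is just that shape — area = 116.25 mm²; the cube at (13, 9) is absent (z outside [21, 33]); Taking the first minus the rest: none of the subtracted shapes is present at this height, so that combined region is unchanged — area = 116.25 mm²; (whole slice rotated 40° about Z — lengths, areas and connectivity unchanged). At z = 24.5: the cube is present — its section is the full 7.5×15.5 rectangle (area 116.25 mm²); the cube at (16, 7.5) (footprint 21.5×5.5) is included at this height (area 118.25 mm²); the cube at (4, 16) is not intersected at this z (z outside [14, 18]); Taking the union: the 2 present regions are separate (no shared area or edge), so areas and boundary lengths simply add and each stays a separate island — area = 234.50 mm²; the cube at (13, 9) (footprint 17×5) is included at this height (area 85.00 mm²); Subtracting the remaining from the first: starting from that combined region (234.50 mm²), the 17×5 cube at (13, 9) partially overlaps it — only the 56.00 mm² overlap (of its 85.00 mm²) is removed, clipping the outline — area = 178.50 mm²; (rotated 40° about Z; rotation is an isometry so areas/perimeters/island counts are preserved). Checking containment: at z = 24.5 the cross-section extends beyond the z = 12.25 cross-section by about 62.25 mm².

part overhangs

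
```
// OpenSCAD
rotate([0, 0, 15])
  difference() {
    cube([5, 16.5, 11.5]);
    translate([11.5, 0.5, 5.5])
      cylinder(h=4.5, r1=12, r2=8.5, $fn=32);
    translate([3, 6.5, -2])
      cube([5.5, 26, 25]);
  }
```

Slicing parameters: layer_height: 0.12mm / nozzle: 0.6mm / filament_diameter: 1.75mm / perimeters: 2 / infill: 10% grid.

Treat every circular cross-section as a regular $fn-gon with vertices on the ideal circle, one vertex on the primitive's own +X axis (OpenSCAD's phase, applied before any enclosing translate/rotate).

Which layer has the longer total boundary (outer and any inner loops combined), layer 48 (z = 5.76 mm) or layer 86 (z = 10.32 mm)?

Layer 48 (z = 5.76): the cube is present — its section is the full 5×16.5 rectangle (perimeter 43.00 mm); the cone at (11.5, 0.5) (r1=12→r2=8.5) has section circumradius 11.798 here — a regular 32-gon (perimeter = 2·32·11.798·sin(180°/32) = 74.01 mm); the cube at (3, 6.5) (footprint 5.5×26) is included at this height (perimeter 63.00 mm); After the difference (first − rest): starting from the 5×16.5 cube, the cone at (11.5, 0.5) partially overlaps it — only the 38.34 mm² overlap (of its 434.47 mm²) is removed, clipping the outline; the 5.5×26 cube at (3, 6.5) partially overlaps it — only the 13.94 mm² overlap (of its 143.00 mm²) is removed, clipping the outline — boundary = 30.76 mm; (whole slice rotated 15° about Z — lengths, areas and connectivity unchanged). So its perimeter = 30.76 mm. Layer 86 (z = 10.32): the cube is present — its section is the full 5×16.5 rectangle (perimeter 43.00 mm); the cone at (11.5, 0.5) does not reach this height (z outside [5.5, 10]); the cube at (3, 6.5) (footprint 5.5×26) is included at this height (perimeter 63.00 mm); Taking the first minus the rest: starting from the 5×16.5 cube, the 5.5×26 cube at (3, 6.5) partially overlaps it — only the 20.00 mm² overlap (of its 143.00 mm²) is removed, clipping the outline — boundary = 43.00 mm; (whole slice rotated 15° about Z — lengths, areas and connectivity unchanged). So its perimeter = 43.00 mm. Layer 86 is larger (43.00 vs 30.76 mm).

layer 86 (z = 10.32 mm)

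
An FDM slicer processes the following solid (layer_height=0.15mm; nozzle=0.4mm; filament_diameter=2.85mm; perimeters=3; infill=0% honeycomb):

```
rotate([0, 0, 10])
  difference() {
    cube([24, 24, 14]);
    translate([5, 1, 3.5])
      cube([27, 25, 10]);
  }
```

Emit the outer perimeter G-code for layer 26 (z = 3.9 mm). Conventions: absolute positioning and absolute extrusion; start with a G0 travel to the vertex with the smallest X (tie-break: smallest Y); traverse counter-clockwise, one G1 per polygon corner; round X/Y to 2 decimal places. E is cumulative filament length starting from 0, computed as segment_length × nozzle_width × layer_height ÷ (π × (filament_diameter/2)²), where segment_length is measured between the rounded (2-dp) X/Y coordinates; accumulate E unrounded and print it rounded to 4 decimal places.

At z = 3.9 mm: the cube (footprint 24×24) is included at this height; the cube at (5, 1) is present — its section is the full 27×25 rectangle; After the difference (first − rest): starting from the 24×24 cube, the 27×25 cube at (5, 1) partially overlaps it — only the 437.00 mm² overlap (of its 675.00 mm²) is removed, clipping the outline — 1 connected region; (rotated 10° about Z; rotation is an isometry so areas/perimeters/island counts are preserved). The outline is a single polygon with 6 vertices. Extrusion per mm of travel: 0.4 × 0.15 / (π × 1.425²) = 0.009405. Accumulating E over each segment gives final E = 0.9030.

G0 X-4.17 Y23.64 Z3.90
G1 X0.00 Y0.00 E0.2258
G1 X23.64 Y4.17 E0.4515
G1 X23.46 Y5.15 E0.4609
G1 X4.75 Y1.85 E0.6396
G1 X0.76 Y24.50 E0.8559
G1 X-4.17 Y23.64 E0.9030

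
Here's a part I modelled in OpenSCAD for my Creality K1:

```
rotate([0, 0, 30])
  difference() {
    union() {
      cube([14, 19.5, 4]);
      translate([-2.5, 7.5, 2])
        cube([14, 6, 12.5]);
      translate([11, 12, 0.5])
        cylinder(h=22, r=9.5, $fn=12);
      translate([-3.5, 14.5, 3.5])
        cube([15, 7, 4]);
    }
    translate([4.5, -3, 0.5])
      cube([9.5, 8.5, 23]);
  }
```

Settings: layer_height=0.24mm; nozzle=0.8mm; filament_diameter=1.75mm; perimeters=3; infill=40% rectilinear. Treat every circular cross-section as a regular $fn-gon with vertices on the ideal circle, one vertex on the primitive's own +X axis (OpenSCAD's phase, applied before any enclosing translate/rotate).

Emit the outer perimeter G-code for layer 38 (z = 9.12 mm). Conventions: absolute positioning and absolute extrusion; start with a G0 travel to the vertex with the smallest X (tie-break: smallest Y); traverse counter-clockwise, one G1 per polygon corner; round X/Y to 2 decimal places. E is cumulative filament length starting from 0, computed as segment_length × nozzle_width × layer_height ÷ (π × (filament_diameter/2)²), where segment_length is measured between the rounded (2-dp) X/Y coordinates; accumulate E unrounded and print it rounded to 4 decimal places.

G0 X-8.92 Y10.44 Z9.12
G1 X-5.92 Y5.25 E0.4785
G1 X-1.41 Y7.85 E0.8941
G1 X-1.22 Y7.67 E0.9150
G1 X1.17 Y7.02 E1.1127
G1 X9.37 Y11.76 E1.8687
G1 X10.47 Y9.86 E2.0440
G1 X11.75 Y11.14 E2.1885
G1 X13.03 Y15.89 E2.5812
G1 X11.75 Y20.64 E2.9738
G1 X8.28 Y24.12 E3.3661
G1 X3.53 Y25.39 E3.7586
G1 X-1.22 Y24.12 E4.1511
G1 X-4.70 Y20.64 E4.5440
G1 X-5.97 Y15.89 E4.9364
G1 X-5.10 Y12.64 E5.2050
G1 X-8.92 Y10.44 E5.5569

At z = 9.12 mm: the cube does not reach this height (z outside [0, 4]); the cube at (-2.5, 7.5) is present — its section is the full 14×6 rectangle; the r=9.5 cylinder at (11, 12) gives a regular 12-gon of circumradius 9.5 (constant along its height); the cube at (-3.5, 14.5) does not reach this height (z outside [3.5, 7.5]); Merging all regions: the regions partially overlap (shared area 56.99 mm²), so overlapping operands fuse into one piece — 1 connected region; the cube at (4.5, -3) (footprint 9.5×8.5) is included at this height; Subtracting the remaining from the first: starting from the result so far, the 9.5×8.5 cube at (4.5, -3) partially overlaps it — only the 20.51 mm² overlap (of its 80.75 mm²) is removed, clipping the outline — 1 connected region; (rotated 30° about Z; rotation is an isometry so areas/perimeters/island counts are preserved). The outline is a single polygon with 16 vertices. Extrusion per mm of travel: 0.8 × 0.24 / (π × 0.875²) = 0.079824. Accumulating E over each segment gives final E = 5.5569.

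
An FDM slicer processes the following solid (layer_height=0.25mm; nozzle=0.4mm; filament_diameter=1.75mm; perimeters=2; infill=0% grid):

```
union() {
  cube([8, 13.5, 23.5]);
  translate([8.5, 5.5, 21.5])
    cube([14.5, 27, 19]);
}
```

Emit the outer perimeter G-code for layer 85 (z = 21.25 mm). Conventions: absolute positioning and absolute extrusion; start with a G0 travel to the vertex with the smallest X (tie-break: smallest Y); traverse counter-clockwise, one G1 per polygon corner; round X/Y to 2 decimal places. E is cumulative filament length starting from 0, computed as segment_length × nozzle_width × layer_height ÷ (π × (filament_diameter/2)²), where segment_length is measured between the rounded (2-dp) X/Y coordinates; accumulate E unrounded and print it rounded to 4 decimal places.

At z = 21.25 mm: the cube is present — its section is the full 8×13.5 rectangle; the cube at (8.5, 5.5) does not reach this height (z outside [21.5, 40.5]); Combining (union): only the 8×13.5 cube is present, so the union is just that shape — 1 connected region. The outline is a single polygon with 4 vertices. Extrusion per mm of travel: 0.4 × 0.25 / (π × 0.875²) = 0.041575. Accumulating E over each segment gives final E = 1.7877.

G0 X0.00 Y0.00 Z21.25
G1 X8.00 Y0.00 E0.3326
G1 X8.00 Y13.50 E0.8939
G1 X0.00 Y13.50 E1.2265
G1 X0.00 Y0.00 E1.7877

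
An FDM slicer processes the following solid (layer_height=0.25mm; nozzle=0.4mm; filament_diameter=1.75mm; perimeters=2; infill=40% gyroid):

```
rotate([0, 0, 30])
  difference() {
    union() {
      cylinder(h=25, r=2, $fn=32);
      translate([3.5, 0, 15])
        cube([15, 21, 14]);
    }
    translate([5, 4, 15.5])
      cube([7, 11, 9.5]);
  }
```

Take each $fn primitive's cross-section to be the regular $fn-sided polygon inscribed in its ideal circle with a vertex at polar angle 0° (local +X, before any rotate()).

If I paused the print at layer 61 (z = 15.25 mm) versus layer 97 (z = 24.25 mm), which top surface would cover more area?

layer 61 (z = 15.25 mm)

Layer 61 (z = 15.25): the cylinder: section is a regular 32-gon, circumradius r=2 (area = (32/2)·2.000²·sin(360°/32) = 12.49 mm²); the cube at (3.5, 0) is present — its section is the full 15×21 rectangle (area 315.00 mm²); Combining (union): the 2 present regions are separate (no shared area or edge), so areas and boundary lengths simply add and each stays a separate island — area = 327.49 mm²; the cube at (5, 4) is absent (z outside [15.5, 25]); Taking the first minus the rest: none of the subtracted shapes is present at this height, so that combined region is unchanged — area = 327.49 mm²; (whole slice rotated 30° about Z — lengths, areas and connectivity unchanged). So its area = 327.49 mm². Layer 97 (z = 24.25): the r=2 cylinder gives a regular 32-gon of circumradius 2 (constant along its height) (area = (32/2)·2.000²·sin(360°/32) = 12.49 mm²); the cube at (3.5, 0) is present — its section is the full 15×21 rectangle (area 315.00 mm²); Merging all regions: the 2 present regions are separate (no shared area or edge), so areas and boundary lengths simply add and each stays a separate island — area = 327.49 mm²; the cube at (5, 4) is present — its section is the full 7×11 rectangle (area 77.00 mm²); Subtracting the remaining from the first: starting from that combined region (327.49 mm²), the 7×11 cube at (5, 4) lies wholly inside it (removes its full 77.00 mm² and its 36.00 mm outline becomes a hole wall) — area = 250.49 mm²; (whole slice rotated 30° about Z — lengths, areas and connectivity unchanged). So its area = 250.49 mm². Layer 61 is larger (327.49 vs 250.49 mm²).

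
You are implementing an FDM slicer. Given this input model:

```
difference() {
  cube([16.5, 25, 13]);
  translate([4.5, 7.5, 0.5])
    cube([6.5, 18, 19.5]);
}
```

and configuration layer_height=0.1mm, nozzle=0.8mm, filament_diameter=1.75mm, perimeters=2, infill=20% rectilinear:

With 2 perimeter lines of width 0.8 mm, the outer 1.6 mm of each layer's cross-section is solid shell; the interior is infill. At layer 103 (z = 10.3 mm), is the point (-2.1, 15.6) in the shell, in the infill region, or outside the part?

At z = 10.3 mm: the cube is present — its section is the full 16.5×25 rectangle; the 6.5×18 cube at (4.5, 7.5) contributes its full rectangle; Subtracting the remaining from the first: starting from the 16.5×25 cube, the 6.5×18 cube at (4.5, 7.5) partially overlaps it — only the 113.75 mm² overlap (of its 117.00 mm²) is removed, clipping the outline — 1 connected region. Overall, the cross-section is a single solid region. The nearest boundary edge runs (0.00, 0.00)→(0.00, 25.00); distance from the point to it = 2.10 mm. The point is not inside any of the regions above, so it lies outside the cross-section (2.10 mm from the nearest boundary).

outside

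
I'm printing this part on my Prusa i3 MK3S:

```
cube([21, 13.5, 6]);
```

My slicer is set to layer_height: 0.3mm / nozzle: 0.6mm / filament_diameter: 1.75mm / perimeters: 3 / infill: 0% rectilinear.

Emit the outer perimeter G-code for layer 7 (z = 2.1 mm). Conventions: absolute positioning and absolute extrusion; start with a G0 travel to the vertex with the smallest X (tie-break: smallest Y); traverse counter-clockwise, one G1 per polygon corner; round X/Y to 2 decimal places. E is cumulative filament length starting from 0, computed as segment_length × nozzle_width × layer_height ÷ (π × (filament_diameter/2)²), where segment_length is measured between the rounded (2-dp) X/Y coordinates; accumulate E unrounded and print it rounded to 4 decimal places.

G0 X0.00 Y0.00 Z2.10
G1 X21.00 Y0.00 E1.5715
G1 X21.00 Y13.50 E2.5818
G1 X0.00 Y13.50 E4.1534
G1 X0.00 Y0.00 E5.1636

At z = 2.1 mm: the 21×13.5 cube contributes its full rectangle. The outline is a single polygon with 4 vertices. Extrusion per mm of travel: 0.6 × 0.3 / (π × 0.875²) = 0.074835. Accumulating E over each segment gives final E = 5.1636.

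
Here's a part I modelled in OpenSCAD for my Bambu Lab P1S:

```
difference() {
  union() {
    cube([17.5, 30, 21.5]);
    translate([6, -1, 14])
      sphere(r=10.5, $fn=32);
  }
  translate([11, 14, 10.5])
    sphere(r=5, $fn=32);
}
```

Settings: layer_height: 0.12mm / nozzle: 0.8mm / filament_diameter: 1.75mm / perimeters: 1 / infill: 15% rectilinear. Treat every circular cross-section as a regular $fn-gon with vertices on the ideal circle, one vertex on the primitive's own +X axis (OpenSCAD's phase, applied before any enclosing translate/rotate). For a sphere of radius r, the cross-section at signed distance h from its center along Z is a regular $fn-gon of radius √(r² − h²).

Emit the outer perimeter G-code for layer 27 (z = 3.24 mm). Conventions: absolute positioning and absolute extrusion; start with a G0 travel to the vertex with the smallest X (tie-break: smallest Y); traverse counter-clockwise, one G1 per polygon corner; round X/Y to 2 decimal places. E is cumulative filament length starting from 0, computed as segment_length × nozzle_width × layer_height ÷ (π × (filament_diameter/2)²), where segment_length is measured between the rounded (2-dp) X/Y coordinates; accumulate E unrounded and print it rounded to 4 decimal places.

At z = 3.24 mm: the 17.5×30 cube contributes its full rectangle; the sphere at (6, -1) is absent (|z−center|=10.760 > r=10.5); Merging all regions: only the 17.5×30 cube is present, so the union is just that shape — 1 connected region; the sphere at (11, 14) is absent (|z−center|=7.260 > r=5); Subtracting the remaining from the first: none of the subtracted shapes is present at this height, so that combined region is unchanged — 1 connected region. The outline is a single polygon with 4 vertices. Extrusion per mm of travel: 0.8 × 0.12 / (π × 0.875²) = 0.039912. Accumulating E over each segment gives final E = 3.7917.

G0 X0.00 Y0.00 Z3.24
G1 X17.50 Y0.00 E0.6985
G1 X17.50 Y30.00 E1.8958
G1 X0.00 Y30.00 E2.5943
G1 X0.00 Y0.00 E3.7917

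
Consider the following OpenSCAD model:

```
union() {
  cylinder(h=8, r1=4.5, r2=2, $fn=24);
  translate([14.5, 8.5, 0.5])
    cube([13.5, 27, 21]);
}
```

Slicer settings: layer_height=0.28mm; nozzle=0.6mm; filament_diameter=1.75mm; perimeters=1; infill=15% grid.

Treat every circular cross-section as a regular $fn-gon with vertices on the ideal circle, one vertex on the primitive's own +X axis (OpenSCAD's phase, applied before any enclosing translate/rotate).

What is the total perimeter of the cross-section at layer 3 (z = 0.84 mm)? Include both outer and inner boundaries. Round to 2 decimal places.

107.55 mm

At z = 0.84 mm: the cone (r1=4.5→r2=2) has section circumradius 4.237 here — a regular 24-gon (perimeter = 2·24·4.237·sin(180°/24) = 26.55 mm); the cube at (14.5, 8.5) (footprint 13.5×27) is included at this height (perimeter 81.00 mm); Merging all regions: the 2 present regions are separate (no shared area or edge), so areas and boundary lengths simply add and each stays a separate island — boundary = 107.55 mm. Overall, the cross-section has 2 separate islands. Total boundary length (outer) = 107.55 mm.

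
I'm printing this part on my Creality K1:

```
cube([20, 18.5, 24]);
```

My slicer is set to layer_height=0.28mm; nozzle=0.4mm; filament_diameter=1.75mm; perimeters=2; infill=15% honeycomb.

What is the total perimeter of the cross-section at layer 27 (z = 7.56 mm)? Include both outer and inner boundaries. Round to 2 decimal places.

77.00 mm

At z = 7.56 mm: the 20×18.5 cube contributes its full rectangle (perimeter 77.00 mm). Overall, the cross-section is a single solid region. Total boundary length (outer) = 77.00 mm.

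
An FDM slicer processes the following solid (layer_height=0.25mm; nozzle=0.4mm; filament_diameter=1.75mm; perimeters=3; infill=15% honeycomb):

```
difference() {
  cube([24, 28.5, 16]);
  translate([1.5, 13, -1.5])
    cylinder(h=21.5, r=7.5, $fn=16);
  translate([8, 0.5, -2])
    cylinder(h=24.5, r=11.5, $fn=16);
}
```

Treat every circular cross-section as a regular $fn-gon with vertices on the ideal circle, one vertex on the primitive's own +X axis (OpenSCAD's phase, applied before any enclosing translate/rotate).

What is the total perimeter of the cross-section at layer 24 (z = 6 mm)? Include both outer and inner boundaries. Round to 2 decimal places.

At z = 6 mm: the 24×28.5 cube contributes its full rectangle (perimeter 105.00 mm); the cylinder at (1.5, 13): section is a regular 16-gon, circumradius r=7.5 (perimeter = 2·16·7.500·sin(180°/16) = 46.82 mm); the r=11.5 cylinder at (8, 0.5) gives a regular 16-gon of circumradius 11.5 (constant along its height) (perimeter = 2·16·11.500·sin(180°/16) = 71.79 mm); Taking the first minus the rest: starting from the 24×28.5 cube, the r=7.5 cylinder at (1.5, 13) partially overlaps it — only the 108.16 mm² overlap (of its 172.21 mm²) is removed, clipping the outline; the r=11.5 cylinder at (8, 0.5) partially overlaps it — only the 157.83 mm² overlap (of its 404.88 mm²) is removed, clipping the outline — boundary = 97.48 mm. Overall, the cross-section is a single solid region. Total boundary length (outer) = 97.48 mm.

97.48 mm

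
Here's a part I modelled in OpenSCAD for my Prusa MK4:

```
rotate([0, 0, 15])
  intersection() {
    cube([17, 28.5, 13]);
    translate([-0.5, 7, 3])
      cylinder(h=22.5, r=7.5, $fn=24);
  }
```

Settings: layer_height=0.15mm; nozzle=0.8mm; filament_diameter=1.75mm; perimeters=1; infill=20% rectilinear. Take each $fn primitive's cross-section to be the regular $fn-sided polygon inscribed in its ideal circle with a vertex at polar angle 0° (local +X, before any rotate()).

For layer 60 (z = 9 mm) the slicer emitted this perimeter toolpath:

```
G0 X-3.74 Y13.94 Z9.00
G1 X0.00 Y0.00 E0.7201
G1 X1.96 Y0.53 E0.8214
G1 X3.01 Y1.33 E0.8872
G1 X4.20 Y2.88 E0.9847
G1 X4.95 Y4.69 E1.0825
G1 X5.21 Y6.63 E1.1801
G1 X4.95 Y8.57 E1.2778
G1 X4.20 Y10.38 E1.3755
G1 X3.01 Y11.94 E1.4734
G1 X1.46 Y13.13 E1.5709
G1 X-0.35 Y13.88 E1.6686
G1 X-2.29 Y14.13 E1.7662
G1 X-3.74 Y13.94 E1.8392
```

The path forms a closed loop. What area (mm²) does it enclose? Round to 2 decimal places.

Apply the shoelace formula to the sequence of (X, Y) vertices; enclosed area = 79.38 mm².

79.38 mm²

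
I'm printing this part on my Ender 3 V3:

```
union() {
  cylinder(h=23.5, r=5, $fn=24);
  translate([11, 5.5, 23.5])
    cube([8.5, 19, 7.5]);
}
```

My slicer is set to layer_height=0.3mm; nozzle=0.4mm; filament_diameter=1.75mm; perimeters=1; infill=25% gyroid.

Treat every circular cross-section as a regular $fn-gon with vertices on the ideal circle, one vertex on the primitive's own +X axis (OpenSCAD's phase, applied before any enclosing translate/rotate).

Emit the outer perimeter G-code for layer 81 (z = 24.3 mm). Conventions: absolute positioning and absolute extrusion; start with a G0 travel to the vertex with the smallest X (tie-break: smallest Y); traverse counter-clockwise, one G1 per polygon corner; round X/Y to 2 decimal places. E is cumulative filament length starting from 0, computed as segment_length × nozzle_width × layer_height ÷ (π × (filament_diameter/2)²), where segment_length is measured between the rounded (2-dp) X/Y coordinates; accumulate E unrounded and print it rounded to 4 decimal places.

At z = 24.3 mm: the cylinder does not reach this height (z outside [0, 23.5]); the cube at (11, 5.5) is present — its section is the full 8.5×19 rectangle; Merging all regions: only the 8.5×19 cube at (11, 5.5) is present, so the union is just that shape — 1 connected region. The outline is a single polygon with 4 vertices. Extrusion per mm of travel: 0.4 × 0.3 / (π × 0.875²) = 0.049890. Accumulating E over each segment gives final E = 2.7440.

G0 X11.00 Y5.50 Z24.30
G1 X19.50 Y5.50 E0.4241
G1 X19.50 Y24.50 E1.3720
G1 X11.00 Y24.50 E1.7960
G1 X11.00 Y5.50 E2.7440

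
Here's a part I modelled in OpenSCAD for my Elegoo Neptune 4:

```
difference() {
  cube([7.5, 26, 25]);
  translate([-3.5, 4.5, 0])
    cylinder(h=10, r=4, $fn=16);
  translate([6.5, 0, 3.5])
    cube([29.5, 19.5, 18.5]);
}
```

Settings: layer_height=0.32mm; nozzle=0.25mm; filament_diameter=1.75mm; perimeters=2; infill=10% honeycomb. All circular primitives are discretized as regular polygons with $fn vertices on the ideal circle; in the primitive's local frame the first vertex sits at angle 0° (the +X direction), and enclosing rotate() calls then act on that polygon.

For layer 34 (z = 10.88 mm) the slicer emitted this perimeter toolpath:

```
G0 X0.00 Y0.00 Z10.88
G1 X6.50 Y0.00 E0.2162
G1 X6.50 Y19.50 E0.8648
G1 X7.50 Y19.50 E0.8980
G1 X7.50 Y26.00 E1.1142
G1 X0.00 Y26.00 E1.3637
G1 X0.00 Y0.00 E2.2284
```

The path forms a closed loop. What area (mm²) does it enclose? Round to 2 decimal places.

175.50 mm²

Apply the shoelace formula to the sequence of (X, Y) vertices; enclosed area = 175.50 mm².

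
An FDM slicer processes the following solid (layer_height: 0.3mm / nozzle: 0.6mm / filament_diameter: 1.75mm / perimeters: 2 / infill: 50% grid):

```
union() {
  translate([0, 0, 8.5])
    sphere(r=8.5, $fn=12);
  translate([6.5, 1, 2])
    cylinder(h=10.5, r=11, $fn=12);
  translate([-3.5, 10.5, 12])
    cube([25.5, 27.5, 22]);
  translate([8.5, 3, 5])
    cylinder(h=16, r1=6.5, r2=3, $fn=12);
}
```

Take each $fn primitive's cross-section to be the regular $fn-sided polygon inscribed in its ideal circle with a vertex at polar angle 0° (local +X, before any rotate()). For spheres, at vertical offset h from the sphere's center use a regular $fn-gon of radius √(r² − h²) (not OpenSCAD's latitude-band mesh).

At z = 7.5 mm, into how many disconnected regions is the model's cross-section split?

1

At z = 7.5 mm: the r=8.5 sphere slices to a regular 12-gon of circumradius 8.441 (√(r²−h²) with h=1 from center); the r=11 cylinder at (6.5, 1) contributes a regular 12-gon of circumradius 11; the cube at (-3.5, 10.5) does not reach this height (z outside [12, 34]); the cone at (8.5, 3) contributes a regular 12-gon of circumradius 5.953 (interpolated between r1=6.5 and r2=3 at t=0.156); Combining (union): the regions partially overlap (shared area 262.61 mm²), so overlapping operands fuse into one piece — 1 connected region. The result has 1 disconnected region.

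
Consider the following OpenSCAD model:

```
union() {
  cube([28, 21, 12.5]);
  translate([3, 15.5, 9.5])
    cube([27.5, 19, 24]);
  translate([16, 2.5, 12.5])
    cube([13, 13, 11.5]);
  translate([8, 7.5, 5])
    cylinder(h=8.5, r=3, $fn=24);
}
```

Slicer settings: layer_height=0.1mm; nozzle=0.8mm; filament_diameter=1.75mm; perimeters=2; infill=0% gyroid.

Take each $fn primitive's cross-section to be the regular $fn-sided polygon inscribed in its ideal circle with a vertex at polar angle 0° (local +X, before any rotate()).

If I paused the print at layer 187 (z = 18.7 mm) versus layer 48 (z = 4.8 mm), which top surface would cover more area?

layer 187 (z = 18.7 mm)

Layer 187 (z = 18.7): the cube is absent (z outside [0, 12.5]); the cube at (3, 15.5) (footprint 27.5×19) is included at this height (area 522.50 mm²); the cube at (16, 2.5) is present — its section is the full 13×13 rectangle (area 169.00 mm²); the cylinder at (8, 7.5) does not reach this height (z outside [5, 13.5]); Combining (union): the 2 present regions share edge segments without overlapping in area, so areas simply add but the touching pieces fuse into one outline (the shared edge portions become interior and drop out of the boundary) — area = 691.50 mm². So its area = 691.50 mm². Layer 48 (z = 4.8): the 28×21 cube contributes its full rectangle (area 588.00 mm²); the cube at (3, 15.5) is absent (z outside [9.5, 33.5]); the cube at (16, 2.5) does not reach this height (z outside [12.5, 24]); the cylinder at (8, 7.5) is not intersected at this z (z outside [5, 13.5]); Taking the union: only the 28×21 cube is present, so the union is just that shape — area = 588.00 mm². So its area = 588.00 mm². Layer 187 is larger (691.50 vs 588.00 mm²).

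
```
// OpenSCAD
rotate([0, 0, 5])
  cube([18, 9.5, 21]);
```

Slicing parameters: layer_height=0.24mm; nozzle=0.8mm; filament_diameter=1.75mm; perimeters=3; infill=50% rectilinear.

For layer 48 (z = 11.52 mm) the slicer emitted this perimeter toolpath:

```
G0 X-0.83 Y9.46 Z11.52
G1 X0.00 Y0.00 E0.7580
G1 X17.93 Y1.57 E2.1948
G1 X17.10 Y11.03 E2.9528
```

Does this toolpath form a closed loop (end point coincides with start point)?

no

Start point (G0): (-0.83, 9.46). End point (last G1): the path does not return to the start — open.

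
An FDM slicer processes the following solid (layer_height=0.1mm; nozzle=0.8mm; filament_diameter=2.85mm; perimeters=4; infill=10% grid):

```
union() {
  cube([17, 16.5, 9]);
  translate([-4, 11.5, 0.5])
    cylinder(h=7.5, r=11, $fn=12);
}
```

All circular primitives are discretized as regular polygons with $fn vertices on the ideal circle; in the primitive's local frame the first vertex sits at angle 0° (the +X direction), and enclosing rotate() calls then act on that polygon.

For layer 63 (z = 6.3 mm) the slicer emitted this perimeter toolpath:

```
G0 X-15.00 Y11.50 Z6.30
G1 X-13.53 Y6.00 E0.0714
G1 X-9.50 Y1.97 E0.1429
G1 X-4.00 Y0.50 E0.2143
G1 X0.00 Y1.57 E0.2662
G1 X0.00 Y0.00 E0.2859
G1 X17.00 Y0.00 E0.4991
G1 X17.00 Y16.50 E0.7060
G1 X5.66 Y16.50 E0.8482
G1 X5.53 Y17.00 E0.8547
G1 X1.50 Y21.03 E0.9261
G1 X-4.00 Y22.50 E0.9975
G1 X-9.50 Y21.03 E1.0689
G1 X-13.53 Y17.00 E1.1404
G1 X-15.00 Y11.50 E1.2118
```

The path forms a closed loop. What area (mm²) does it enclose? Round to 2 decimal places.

Apply the shoelace formula to the sequence of (X, Y) vertices; enclosed area = 563.06 mm².

563.06 mm²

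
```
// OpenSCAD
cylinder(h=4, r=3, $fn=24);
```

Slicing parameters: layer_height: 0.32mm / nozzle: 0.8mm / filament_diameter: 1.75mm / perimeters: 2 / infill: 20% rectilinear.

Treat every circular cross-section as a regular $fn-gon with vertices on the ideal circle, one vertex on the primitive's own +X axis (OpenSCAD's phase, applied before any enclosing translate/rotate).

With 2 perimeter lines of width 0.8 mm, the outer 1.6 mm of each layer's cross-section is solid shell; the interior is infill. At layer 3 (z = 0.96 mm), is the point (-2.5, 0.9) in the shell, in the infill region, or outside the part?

shell

At z = 0.96 mm: the r=3 cylinder gives a regular 24-gon of circumradius 3 (constant along its height). Overall, the cross-section is a single solid region. The nearest boundary edge runs (-2.60, 1.50)→(-2.90, 0.78); distance from the point to it = 0.32 mm. The point is inside the cross-section, 0.32 mm from the nearest boundary — within the 1.6 mm shell band (2 × 0.8).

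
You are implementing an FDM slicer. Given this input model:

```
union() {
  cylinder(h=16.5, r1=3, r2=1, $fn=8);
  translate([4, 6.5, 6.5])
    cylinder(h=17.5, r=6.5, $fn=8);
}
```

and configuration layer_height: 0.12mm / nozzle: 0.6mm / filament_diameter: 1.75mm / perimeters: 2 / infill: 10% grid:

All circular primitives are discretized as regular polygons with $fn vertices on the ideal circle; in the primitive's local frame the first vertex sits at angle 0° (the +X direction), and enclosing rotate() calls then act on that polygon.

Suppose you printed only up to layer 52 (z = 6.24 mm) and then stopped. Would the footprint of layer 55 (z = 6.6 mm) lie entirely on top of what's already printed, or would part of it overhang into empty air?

Compare the two slices. At z = 6.24: the cone: at t=0.378 of its height the radius interpolates to r₁+(r₂−r₁)t = 2.244, giving a regular 8-gon of that circumradius (area = (8/2)·2.244²·sin(360°/8) = 14.24 mm²); the cylinder at (4, 6.5) does not reach this height (z outside [6.5, 24]); Merging all regions: only the cone is present, so the union is just that shape — area = 14.24 mm². At z = 6.6: the cone (r1=3→r2=1) has section circumradius 2.200 here — a regular 8-gon (area = (8/2)·2.200²·sin(360°/8) = 13.69 mm²); the r=6.5 cylinder at (4, 6.5) contributes a regular 8-gon of circumradius 6.5 (area = (8/2)·6.500²·sin(360°/8) = 119.50 mm²); Combining (union): the regions partially overlap — summed areas 133.19 mm² minus the doubly-counted overlap 1.10 mm² gives 132.09 mm² — area = 132.09 mm². Checking containment: at z = 6.6 the cross-section extends beyond the z = 6.24 cross-section by about 118.28 mm².

part overhangs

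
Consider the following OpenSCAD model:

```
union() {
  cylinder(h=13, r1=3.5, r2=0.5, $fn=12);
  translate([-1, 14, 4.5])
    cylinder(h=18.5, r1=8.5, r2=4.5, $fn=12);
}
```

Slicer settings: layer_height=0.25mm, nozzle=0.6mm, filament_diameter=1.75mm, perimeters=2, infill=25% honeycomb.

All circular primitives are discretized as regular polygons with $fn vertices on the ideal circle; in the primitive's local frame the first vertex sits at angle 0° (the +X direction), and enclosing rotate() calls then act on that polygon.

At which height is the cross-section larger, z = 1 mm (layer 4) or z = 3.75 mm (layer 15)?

Layer 4 (z = 1): the cone: at t=0.077 of its height the radius interpolates to r₁+(r₂−r₁)t = 3.269, giving a regular 12-gon of that circumradius (area = (12/2)·3.269²·sin(360°/12) = 32.06 mm²); the cone at (-1, 14) is not intersected at this z (z outside [4.5, 23]); Merging all regions: only the cone is present, so the union is just that shape — area = 32.06 mm². So its area = 32.06 mm². Layer 15 (z = 3.75): the cone contributes a regular 12-gon of circumradius 2.635 (interpolated between r1=3.5 and r2=0.5 at t=0.288) (area = (12/2)·2.635²·sin(360°/12) = 20.82 mm²); the cone at (-1, 14) is not intersected at this z (z outside [4.5, 23]); Combining (union): only the cone is present, so the union is just that shape — area = 20.82 mm². So its area = 20.82 mm². Layer 4 is larger (32.06 vs 20.82 mm²).

layer 4 (z = 1 mm)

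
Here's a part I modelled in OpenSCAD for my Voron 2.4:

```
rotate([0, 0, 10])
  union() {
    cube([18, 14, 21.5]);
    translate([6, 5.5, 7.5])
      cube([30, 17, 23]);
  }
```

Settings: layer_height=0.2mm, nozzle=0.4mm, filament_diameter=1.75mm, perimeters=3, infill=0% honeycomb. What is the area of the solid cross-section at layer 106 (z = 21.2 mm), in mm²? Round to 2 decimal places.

660.00 mm²

At z = 21.2 mm: the 18×14 cube contributes its full rectangle (area 252.00 mm²); the cube at (6, 5.5) (footprint 30×17) is included at this height (area 510.00 mm²); Taking the union: the regions partially overlap — summed areas 762.00 mm² minus the doubly-counted overlap 102.00 mm² gives 660.00 mm² — area = 660.00 mm²; (whole slice rotated 10° about Z — lengths, areas and connectivity unchanged). Overall, the cross-section is a single solid region. Net area = 660.00 mm².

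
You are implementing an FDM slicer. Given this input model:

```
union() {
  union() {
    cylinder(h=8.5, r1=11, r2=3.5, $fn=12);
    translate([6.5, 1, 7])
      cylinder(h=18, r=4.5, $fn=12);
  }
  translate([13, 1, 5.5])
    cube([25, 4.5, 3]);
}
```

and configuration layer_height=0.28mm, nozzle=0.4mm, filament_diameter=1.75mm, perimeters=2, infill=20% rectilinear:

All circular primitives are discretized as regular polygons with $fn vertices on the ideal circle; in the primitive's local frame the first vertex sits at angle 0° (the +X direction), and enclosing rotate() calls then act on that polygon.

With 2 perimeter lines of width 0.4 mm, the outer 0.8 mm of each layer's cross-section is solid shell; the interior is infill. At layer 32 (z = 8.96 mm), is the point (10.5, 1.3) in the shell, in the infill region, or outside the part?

shell

At z = 8.96 mm: the cone is not intersected at this z (z outside [0, 8.5]); the cylinder at (6.5, 1): section is a regular 12-gon, circumradius r=4.5; Merging all regions: only the r=4.5 cylinder at (6.5, 1) is present, so the union is just that shape — 1 connected region; the cube at (13, 1) is not intersected at this z (z outside [5.5, 8.5]); Merging all regions: only that combined region is present, so the union is just that shape — 1 connected region. Overall, the cross-section is a single solid region. The nearest boundary edge runs (11.00, 1.00)→(10.40, 3.25); distance from the point to it = 0.41 mm. The point is inside the cross-section, 0.41 mm from the nearest boundary — within the 0.8 mm shell band (2 × 0.4).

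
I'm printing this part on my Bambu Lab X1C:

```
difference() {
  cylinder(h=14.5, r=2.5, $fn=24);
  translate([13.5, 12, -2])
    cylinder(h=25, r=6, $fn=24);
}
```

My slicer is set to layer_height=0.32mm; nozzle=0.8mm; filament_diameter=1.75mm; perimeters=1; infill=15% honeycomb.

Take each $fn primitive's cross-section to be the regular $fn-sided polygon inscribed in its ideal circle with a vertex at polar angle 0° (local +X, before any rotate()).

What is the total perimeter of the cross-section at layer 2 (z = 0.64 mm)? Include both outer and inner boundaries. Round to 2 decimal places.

At z = 0.64 mm: the r=2.5 cylinder gives a regular 24-gon of circumradius 2.5 (constant along its height) (perimeter = 2·24·2.500·sin(180°/24) = 15.66 mm); the r=6 cylinder at (13.5, 12) gives a regular 24-gon of circumradius 6 (constant along its height) (perimeter = 2·24·6.000·sin(180°/24) = 37.59 mm); After the difference (first − rest): starting from the r=2.5 cylinder, the r=6 cylinder at (13.5, 12) misses the remaining region (no effect) — boundary = 15.66 mm. Overall, the cross-section is a single solid region. Total boundary length (outer) = 15.66 mm.

15.66 mm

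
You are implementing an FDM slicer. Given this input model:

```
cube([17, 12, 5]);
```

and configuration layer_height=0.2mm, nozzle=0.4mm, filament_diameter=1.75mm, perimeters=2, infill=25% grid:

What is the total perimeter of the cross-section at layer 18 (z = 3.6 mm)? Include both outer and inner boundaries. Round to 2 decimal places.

58.00 mm

At z = 3.6 mm: the 17×12 cube contributes its full rectangle (perimeter 58.00 mm). Overall, the cross-section is a single solid region. Total boundary length (outer) = 58.00 mm.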